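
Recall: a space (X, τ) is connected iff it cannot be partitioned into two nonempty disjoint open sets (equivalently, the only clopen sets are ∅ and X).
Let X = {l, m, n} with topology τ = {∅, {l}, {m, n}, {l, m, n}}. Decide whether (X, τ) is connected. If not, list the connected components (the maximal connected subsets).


(X, τ) is disconnected; components = [{l}, {m, n}].

Find clopen sets (U ∈ τ with X ∖ U ∈ τ):
  U = ∅, X ∖ U = {l, m, n} — both open, so U is clopen.
  U = {l}, X ∖ U = {m, n} — both open, so U is clopen.
  U = {m, n}, X ∖ U = {l} — both open, so U is clopen.
  U = {l, m, n}, X ∖ U = ∅ — both open, so U is clopen.
Nontrivial clopen(s) exist: e.g. {l}. So (X, τ) is disconnected.
Compute connected components by grouping points that agree on all clopens:
  component: {l}
  component: {m, n}


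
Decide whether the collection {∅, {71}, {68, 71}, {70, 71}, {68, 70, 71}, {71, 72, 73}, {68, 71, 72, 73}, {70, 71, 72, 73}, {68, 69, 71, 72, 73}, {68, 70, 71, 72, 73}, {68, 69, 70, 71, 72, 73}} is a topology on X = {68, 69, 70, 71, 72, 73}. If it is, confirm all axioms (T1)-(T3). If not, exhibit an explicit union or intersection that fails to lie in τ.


τ IS a topology on X.

Axiom (T1): ∅ ∈ τ? Yes; X ∈ τ? Yes.
Axiom (T2/T3): check pairwise unions and intersections of members of τ.
All pairwise intersections and unions checked — each lies in τ. Therefore τ satisfies (T1), (T2), (T3): it IS a topology on X.


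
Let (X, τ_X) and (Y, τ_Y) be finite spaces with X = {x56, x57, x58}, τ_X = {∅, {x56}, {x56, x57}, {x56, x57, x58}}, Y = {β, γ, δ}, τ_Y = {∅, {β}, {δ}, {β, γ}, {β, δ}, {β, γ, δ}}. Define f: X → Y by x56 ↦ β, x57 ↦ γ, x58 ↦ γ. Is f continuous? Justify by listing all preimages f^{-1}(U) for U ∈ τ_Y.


f IS continuous.

Compute f^{-1}(U) for each U ∈ τ_Y:
  U = ∅: f^{-1}(U) = ∅ ∈ τ_X ✓.
  U = {β}: f^{-1}(U) = {x56} ∈ τ_X ✓.
  U = {δ}: f^{-1}(U) = ∅ ∈ τ_X ✓.
  U = {β, γ}: f^{-1}(U) = {x56, x57, x58} ∈ τ_X ✓.
  U = {β, δ}: f^{-1}(U) = {x56} ∈ τ_X ✓.
  U = {β, γ, δ}: f^{-1}(U) = {x56, x57, x58} ∈ τ_X ✓.
Every preimage lies in τ_X, so f IS continuous.


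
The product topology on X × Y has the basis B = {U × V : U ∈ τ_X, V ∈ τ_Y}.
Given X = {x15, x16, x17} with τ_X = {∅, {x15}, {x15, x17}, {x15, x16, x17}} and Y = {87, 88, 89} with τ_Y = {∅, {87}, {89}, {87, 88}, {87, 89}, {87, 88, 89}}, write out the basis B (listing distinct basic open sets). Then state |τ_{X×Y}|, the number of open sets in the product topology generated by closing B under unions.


Basis B = {∅ × ∅, {x15} × {87}, {x15} × {89}, {x15} × {87, 88}, {x15} × {87, 89}, {x15, x17} × {87}, {x15, x17} × {89}, {x15} × {87, 88, 89}, {x15, x16, x17} × {87}, {x15, x16, x17} × {89}, {x15, x17} × {87, 88}, {x15, x17} × {87, 89}, {x15, x17} × {87, 88, 89}, {x15, x16, x17} × {87, 88}, {x15, x16, x17} × {87, 89}, {x15, x16, x17} × {87, 88, 89}}; |τ_{X×Y}| = 40.

Enumerate products U × V with U ∈ τ_X, V ∈ τ_Y (deduplicated):
  ∅ × ∅ = {} (∅)
  {x15} × {87} = {(x15,87)}
  {x15} × {89} = {(x15,89)}
  {x15} × {87, 88} = {(x15,87), (x15,88)}
  {x15} × {87, 89} = {(x15,87), (x15,89)}
  {x15, x17} × {87} = {(x15,87), (x17,87)}
  {x15, x17} × {89} = {(x15,89), (x17,89)}
  {x15} × {87, 88, 89} = {(x15,87), (x15,88), (x15,89)}
  {x15, x16, x17} × {87} = {(x15,87), (x16,87), (x17,87)}
  {x15, x16, x17} × {89} = {(x15,89), (x16,89), (x17,89)}
  {x15, x17} × {87, 88} = {(x15,87), (x15,88), (x17,87), (x17,88)}
  {x15, x17} × {87, 89} = {(x15,87), (x15,89), (x17,87), (x17,89)}
  {x15, x17} × {87, 88, 89} = {(x15,87), (x15,88), (x15,89), (x17,87), (x17,88), (x17,89)}
  {x15, x16, x17} × {87, 88} = {(x15,87), (x15,88), (x16,87), (x16,88), (x17,87), (x17,88)}
  {x15, x16, x17} × {87, 89} = {(x15,87), (x15,89), (x16,87), (x16,89), (x17,87), (x17,89)}
  {x15, x16, x17} × {87, 88, 89} = {(x15,87), (x15,88), (x15,89), (x16,87), (x16,88), (x16,89), (x17,87), (x17,88), (x17,89)}
These 16 distinct sets form the basis B.
Close under arbitrary unions to get τ_{X×Y}; counting gives |τ_{X×Y}| = 40.


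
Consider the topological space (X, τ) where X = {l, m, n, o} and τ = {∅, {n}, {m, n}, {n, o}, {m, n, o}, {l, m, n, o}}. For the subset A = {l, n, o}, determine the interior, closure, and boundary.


int(A) = {n, o}, cl(A) = {l, m, n, o}, ∂A = {l, m}.

Closed sets in (X, τ) are complements of opens:
  closed(X, τ) = {∅, {l}, {l, m}, {l, o}, {l, m, o}, {l, m, n, o}}.
int(A) = ⋃ {U ∈ τ : U ⊆ A}. Opens contained in A: ∅, {n}, {n, o}.
Taking the union of these: int(A) = {n, o}.
cl(A) = ⋂ {C closed : A ⊆ C}. Closed sets containing A: {l, m, n, o}.
Intersecting these: cl(A) = {l, m, n, o}.
∂A = cl(A) ∖ int(A) = {l, m, n, o} ∖ {n, o} = {l, m}.


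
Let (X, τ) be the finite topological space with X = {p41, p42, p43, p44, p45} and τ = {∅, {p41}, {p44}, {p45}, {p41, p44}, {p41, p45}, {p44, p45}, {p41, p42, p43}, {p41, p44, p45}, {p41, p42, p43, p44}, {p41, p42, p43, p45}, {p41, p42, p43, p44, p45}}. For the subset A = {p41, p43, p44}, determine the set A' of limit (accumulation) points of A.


A' = {p42, p43}

For each x ∈ X, list the open sets U ∈ τ with x ∈ U, then check whether U ∩ (A ∖ {x}) ≠ ∅ for every such U.
  x = p41: open {p41} ∋ x has {p41} ∩ (A ∖ {p41}) = ∅, so x is NOT a limit point.
  x = p42: opens ∋ x are {p41, p42, p43}, {p41, p42, p43, p44}, {p41, p42, p43, p45}, {p41, p42, p43, p44, p45}; each meets A ∖ {p42}, so x IS a limit point.
  x = p43: opens ∋ x are {p41, p42, p43}, {p41, p42, p43, p44}, {p41, p42, p43, p45}, {p41, p42, p43, p44, p45}; each meets A ∖ {p43}, so x IS a limit point.
  x = p44: open {p44} ∋ x has {p44} ∩ (A ∖ {p44}) = ∅, so x is NOT a limit point.
  x = p45: open {p45} ∋ x has {p45} ∩ (A ∖ {p45}) = ∅, so x is NOT a limit point.
Collecting: A' = {p42, p43}.


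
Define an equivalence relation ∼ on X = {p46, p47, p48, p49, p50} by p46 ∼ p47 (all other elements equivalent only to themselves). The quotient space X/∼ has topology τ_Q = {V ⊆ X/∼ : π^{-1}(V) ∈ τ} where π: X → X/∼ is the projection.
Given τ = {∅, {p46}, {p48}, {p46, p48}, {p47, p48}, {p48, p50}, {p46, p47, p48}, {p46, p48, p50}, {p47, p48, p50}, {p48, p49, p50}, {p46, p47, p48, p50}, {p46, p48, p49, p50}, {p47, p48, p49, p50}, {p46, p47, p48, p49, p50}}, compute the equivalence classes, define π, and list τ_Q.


X/∼ = {[p46=p47], [p48], [p49], [p50]}; |τ_Q| = 7.

Equivalence classes: [p46=p47], [p48], [p49], [p50].
Quotient map π: X → X/∼ sends p46 ↦ [p46=p47], p47 ↦ [p46=p47], p48 ↦ [p48], p49 ↦ [p49], p50 ↦ [p50].
For each subset V ⊆ X/∼, compute π^{-1}(V) ⊆ X and check whether π^{-1}(V) ∈ τ. V is open in τ_Q iff π^{-1}(V) ∈ τ.
  V = {}: π^{-1}(V) = ∅ ∈ τ ✓.
  V = {[p46=p47]}: π^{-1}(V) = {p46, p47} ∉ τ ✗.
  V = {[p48]}: π^{-1}(V) = {p48} ∈ τ ✓.
  V = {[p46=p47], [p48]}: π^{-1}(V) = {p46, p47, p48} ∈ τ ✓.
  V = {[p49]}: π^{-1}(V) = {p49} ∉ τ ✗.
  V = {[p46=p47], [p49]}: π^{-1}(V) = {p46, p47, p49} ∉ τ ✗.
  V = {[p48], [p49]}: π^{-1}(V) = {p48, p49} ∉ τ ✗.
  V = {[p46=p47], [p48], [p49]}: π^{-1}(V) = {p46, p47, p48, p49} ∉ τ ✗.
  V = {[p50]}: π^{-1}(V) = {p50} ∉ τ ✗.
  V = {[p46=p47], [p50]}: π^{-1}(V) = {p46, p47, p50} ∉ τ ✗.
  V = {[p48], [p50]}: π^{-1}(V) = {p48, p50} ∈ τ ✓.
  V = {[p46=p47], [p48], [p50]}: π^{-1}(V) = {p46, p47, p48, p50} ∈ τ ✓.
  V = {[p49], [p50]}: π^{-1}(V) = {p49, p50} ∉ τ ✗.
  V = {[p46=p47], [p49], [p50]}: π^{-1}(V) = {p46, p47, p49, p50} ∉ τ ✗.
  V = {[p48], [p49], [p50]}: π^{-1}(V) = {p48, p49, p50} ∈ τ ✓.
  V = {[p46=p47], [p48], [p49], [p50]}: π^{-1}(V) = {p46, p47, p48, p49, p50} ∈ τ ✓.
Open sets in the quotient: τ_Q = {{}, {[p48]}, {[p46=p47], [p48]}, {[p48], [p50]}, {[p46=p47], [p48], [p50]}, {[p48], [p49], [p50]}, {[p46=p47], [p48], [p49], [p50]}} (7 elements).


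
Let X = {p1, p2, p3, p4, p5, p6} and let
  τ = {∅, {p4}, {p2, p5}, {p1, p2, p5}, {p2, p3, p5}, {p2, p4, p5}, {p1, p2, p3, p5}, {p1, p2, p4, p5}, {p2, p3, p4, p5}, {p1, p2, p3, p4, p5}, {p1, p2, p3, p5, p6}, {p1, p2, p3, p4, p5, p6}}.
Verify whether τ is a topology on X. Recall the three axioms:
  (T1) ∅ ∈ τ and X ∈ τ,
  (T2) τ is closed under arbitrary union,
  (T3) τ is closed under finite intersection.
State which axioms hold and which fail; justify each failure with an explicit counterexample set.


τ IS a topology on X.

Axiom (T1): ∅ ∈ τ? Yes; X ∈ τ? Yes.
Axiom (T2/T3): check pairwise unions and intersections of members of τ.
All pairwise intersections and unions checked — each lies in τ. Therefore τ satisfies (T1), (T2), (T3): it IS a topology on X.


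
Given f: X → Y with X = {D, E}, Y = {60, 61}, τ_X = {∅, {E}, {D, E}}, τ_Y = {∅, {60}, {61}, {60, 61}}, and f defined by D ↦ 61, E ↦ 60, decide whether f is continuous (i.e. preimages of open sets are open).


f is NOT continuous.

Compute f^{-1}(U) for each U ∈ τ_Y:
  U = ∅: f^{-1}(U) = ∅ ∈ τ_X ✓.
  U = {60}: f^{-1}(U) = {E} ∈ τ_X ✓.
  U = {61}: f^{-1}(U) = {D} ∉ τ_X ✗.
  U = {60, 61}: f^{-1}(U) = {D, E} ∈ τ_X ✓.
Found U = {61} with f^{-1}(U) = {D} not in τ_X. Therefore f is NOT continuous.


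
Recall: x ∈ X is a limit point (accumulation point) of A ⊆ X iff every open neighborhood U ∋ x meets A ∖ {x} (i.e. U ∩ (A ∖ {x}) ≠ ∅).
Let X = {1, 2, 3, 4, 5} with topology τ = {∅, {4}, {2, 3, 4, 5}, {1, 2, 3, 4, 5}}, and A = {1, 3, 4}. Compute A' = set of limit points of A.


A' = {1, 2, 3, 5}

For each x ∈ X, list the open sets U ∈ τ with x ∈ U, then check whether U ∩ (A ∖ {x}) ≠ ∅ for every such U.
  x = 1: opens ∋ x are {1, 2, 3, 4, 5}; each meets A ∖ {1}, so x IS a limit point.
  x = 2: opens ∋ x are {2, 3, 4, 5}, {1, 2, 3, 4, 5}; each meets A ∖ {2}, so x IS a limit point.
  x = 3: opens ∋ x are {2, 3, 4, 5}, {1, 2, 3, 4, 5}; each meets A ∖ {3}, so x IS a limit point.
  x = 4: open {4} ∋ x has {4} ∩ (A ∖ {4}) = ∅, so x is NOT a limit point.
  x = 5: opens ∋ x are {2, 3, 4, 5}, {1, 2, 3, 4, 5}; each meets A ∖ {5}, so x IS a limit point.
Collecting: A' = {1, 2, 3, 5}.


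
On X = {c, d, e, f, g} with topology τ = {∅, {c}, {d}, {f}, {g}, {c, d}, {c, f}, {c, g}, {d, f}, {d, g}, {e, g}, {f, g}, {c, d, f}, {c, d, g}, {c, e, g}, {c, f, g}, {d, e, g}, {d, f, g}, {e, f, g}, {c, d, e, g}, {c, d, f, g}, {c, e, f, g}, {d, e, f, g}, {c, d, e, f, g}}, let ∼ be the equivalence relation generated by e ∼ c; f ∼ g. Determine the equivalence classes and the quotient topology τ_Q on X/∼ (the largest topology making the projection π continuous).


X/∼ = {[c=e], [d], [f=g]}; |τ_Q| = 6.

Equivalence classes: [c=e], [d], [f=g].
Quotient map π: X → X/∼ sends c ↦ [c=e], d ↦ [d], e ↦ [c=e], f ↦ [f=g], g ↦ [f=g].
For each subset V ⊆ X/∼, compute π^{-1}(V) ⊆ X and check whether π^{-1}(V) ∈ τ. V is open in τ_Q iff π^{-1}(V) ∈ τ.
  V = {}: π^{-1}(V) = ∅ ∈ τ ✓.
  V = {[c=e]}: π^{-1}(V) = {c, e} ∉ τ ✗.
  V = {[d]}: π^{-1}(V) = {d} ∈ τ ✓.
  V = {[c=e], [d]}: π^{-1}(V) = {c, d, e} ∉ τ ✗.
  V = {[f=g]}: π^{-1}(V) = {f, g} ∈ τ ✓.
  V = {[c=e], [f=g]}: π^{-1}(V) = {c, e, f, g} ∈ τ ✓.
  V = {[d], [f=g]}: π^{-1}(V) = {d, f, g} ∈ τ ✓.
  V = {[c=e], [d], [f=g]}: π^{-1}(V) = {c, d, e, f, g} ∈ τ ✓.
Open sets in the quotient: τ_Q = {{}, {[d]}, {[f=g]}, {[c=e], [f=g]}, {[d], [f=g]}, {[c=e], [d], [f=g]}} (6 elements).


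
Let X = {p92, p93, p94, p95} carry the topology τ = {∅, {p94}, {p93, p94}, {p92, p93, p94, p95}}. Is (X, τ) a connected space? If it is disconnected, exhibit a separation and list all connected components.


(X, τ) is connected.

Find clopen sets (U ∈ τ with X ∖ U ∈ τ):
  U = ∅, X ∖ U = {p92, p93, p94, p95} — both open, so U is clopen.
  U = {p92, p93, p94, p95}, X ∖ U = ∅ — both open, so U is clopen.
Only trivial clopens (∅ and X) exist, so (X, τ) is connected.
Compute connected components by grouping points that agree on all clopens:
  component: {p92, p93, p94, p95}


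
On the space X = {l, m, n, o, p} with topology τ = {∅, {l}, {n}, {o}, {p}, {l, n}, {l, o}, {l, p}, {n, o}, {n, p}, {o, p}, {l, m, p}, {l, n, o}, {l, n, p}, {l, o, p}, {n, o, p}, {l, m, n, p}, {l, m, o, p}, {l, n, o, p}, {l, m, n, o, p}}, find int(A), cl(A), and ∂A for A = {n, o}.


int(A) = {n, o}, cl(A) = {n, o}, ∂A = ∅.

Closed sets in (X, τ) are complements of opens:
  closed(X, τ) = {∅, {m}, {n}, {o}, {l, m}, {m, n}, {m, o}, {m, p}, {n, o}, {l, m, n}, {l, m, o}, {l, m, p}, {m, n, o}, {m, n, p}, {m, o, p}, {l, m, n, o}, {l, m, n, p}, {l, m, o, p}, {m, n, o, p}, {l, m, n, o, p}}.
int(A) = ⋃ {U ∈ τ : U ⊆ A}. Opens contained in A: ∅, {n}, {o}, {n, o}.
Taking the union of these: int(A) = {n, o}.
cl(A) = ⋂ {C closed : A ⊆ C}. Closed sets containing A: {n, o}, {m, n, o}, {l, m, n, o}, {m, n, o, p}, {l, m, n, o, p}.
Intersecting these: cl(A) = {n, o}.
∂A = cl(A) ∖ int(A) = {n, o} ∖ {n, o} = ∅.


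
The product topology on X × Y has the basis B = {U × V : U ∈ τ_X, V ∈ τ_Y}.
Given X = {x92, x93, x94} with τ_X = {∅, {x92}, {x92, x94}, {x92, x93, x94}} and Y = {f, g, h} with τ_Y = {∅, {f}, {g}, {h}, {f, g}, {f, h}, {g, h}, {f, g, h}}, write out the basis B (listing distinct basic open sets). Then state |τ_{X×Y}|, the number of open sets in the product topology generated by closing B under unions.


Basis B = {∅ × ∅, {x92} × {f}, {x92} × {g}, {x92} × {h}, {x92} × {f, g}, {x92} × {f, h}, {x92, x94} × {f}, {x92} × {g, h}, {x92, x94} × {g}, {x92, x94} × {h}, {x92} × {f, g, h}, {x92, x93, x94} × {f}, {x92, x93, x94} × {g}, {x92, x93, x94} × {h}, {x92, x94} × {f, g}, {x92, x94} × {f, h}, {x92, x94} × {g, h}, {x92, x94} × {f, g, h}, {x92, x93, x94} × {f, g}, {x92, x93, x94} × {f, h}, {x92, x93, x94} × {g, h}, {x92, x93, x94} × {f, g, h}}; |τ_{X×Y}| = 64.

Enumerate products U × V with U ∈ τ_X, V ∈ τ_Y (deduplicated):
  ∅ × ∅ = {} (∅)
  {x92} × {f} = {(x92,f)}
  {x92} × {g} = {(x92,g)}
  {x92} × {h} = {(x92,h)}
  {x92} × {f, g} = {(x92,f), (x92,g)}
  {x92} × {f, h} = {(x92,f), (x92,h)}
  {x92, x94} × {f} = {(x92,f), (x94,f)}
  {x92} × {g, h} = {(x92,g), (x92,h)}
  {x92, x94} × {g} = {(x92,g), (x94,g)}
  {x92, x94} × {h} = {(x92,h), (x94,h)}
  {x92} × {f, g, h} = {(x92,f), (x92,g), (x92,h)}
  {x92, x93, x94} × {f} = {(x92,f), (x93,f), (x94,f)}
  {x92, x93, x94} × {g} = {(x92,g), (x93,g), (x94,g)}
  {x92, x93, x94} × {h} = {(x92,h), (x93,h), (x94,h)}
  {x92, x94} × {f, g} = {(x92,f), (x92,g), (x94,f), (x94,g)}
  {x92, x94} × {f, h} = {(x92,f), (x92,h), (x94,f), (x94,h)}
  {x92, x94} × {g, h} = {(x92,g), (x92,h), (x94,g), (x94,h)}
  {x92, x94} × {f, g, h} = {(x92,f), (x92,g), (x92,h), (x94,f), (x94,g), (x94,h)}
  {x92, x93, x94} × {f, g} = {(x92,f), (x92,g), (x93,f), (x93,g), (x94,f), (x94,g)}
  {x92, x93, x94} × {f, h} = {(x92,f), (x92,h), (x93,f), (x93,h), (x94,f), (x94,h)}
  {x92, x93, x94} × {g, h} = {(x92,g), (x92,h), (x93,g), (x93,h), (x94,g), (x94,h)}
  {x92, x93, x94} × {f, g, h} = {(x92,f), (x92,g), (x92,h), (x93,f), (x93,g), (x93,h), (x94,f), (x94,g), (x94,h)}
These 22 distinct sets form the basis B.
Close under arbitrary unions to get τ_{X×Y}; counting gives |τ_{X×Y}| = 64.


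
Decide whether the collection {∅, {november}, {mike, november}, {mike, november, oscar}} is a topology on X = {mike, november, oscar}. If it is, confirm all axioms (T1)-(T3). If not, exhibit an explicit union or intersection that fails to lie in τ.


τ IS a topology on X.

Axiom (T1): ∅ ∈ τ? Yes; X ∈ τ? Yes.
Axiom (T2/T3): check pairwise unions and intersections of members of τ.
All pairwise intersections and unions checked — each lies in τ. Therefore τ satisfies (T1), (T2), (T3): it IS a topology on X.


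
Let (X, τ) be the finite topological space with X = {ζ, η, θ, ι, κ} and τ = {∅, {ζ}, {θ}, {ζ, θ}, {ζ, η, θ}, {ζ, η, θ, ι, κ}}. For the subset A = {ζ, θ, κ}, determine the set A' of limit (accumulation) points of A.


A' = {η, ι, κ}

For each x ∈ X, list the open sets U ∈ τ with x ∈ U, then check whether U ∩ (A ∖ {x}) ≠ ∅ for every such U.
  x = ζ: open {ζ} ∋ x has {ζ} ∩ (A ∖ {ζ}) = ∅, so x is NOT a limit point.
  x = η: opens ∋ x are {ζ, η, θ}, {ζ, η, θ, ι, κ}; each meets A ∖ {η}, so x IS a limit point.
  x = θ: open {θ} ∋ x has {θ} ∩ (A ∖ {θ}) = ∅, so x is NOT a limit point.
  x = ι: opens ∋ x are {ζ, η, θ, ι, κ}; each meets A ∖ {ι}, so x IS a limit point.
  x = κ: opens ∋ x are {ζ, η, θ, ι, κ}; each meets A ∖ {κ}, so x IS a limit point.
Collecting: A' = {η, ι, κ}.


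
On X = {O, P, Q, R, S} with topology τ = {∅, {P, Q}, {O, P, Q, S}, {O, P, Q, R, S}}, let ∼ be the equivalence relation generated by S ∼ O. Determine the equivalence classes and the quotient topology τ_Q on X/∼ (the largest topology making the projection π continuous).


X/∼ = {[O=S], [P], [Q], [R]}; |τ_Q| = 4.

Equivalence classes: [O=S], [P], [Q], [R].
Quotient map π: X → X/∼ sends O ↦ [O=S], P ↦ [P], Q ↦ [Q], R ↦ [R], S ↦ [O=S].
For each subset V ⊆ X/∼, compute π^{-1}(V) ⊆ X and check whether π^{-1}(V) ∈ τ. V is open in τ_Q iff π^{-1}(V) ∈ τ.
  V = {}: π^{-1}(V) = ∅ ∈ τ ✓.
  V = {[O=S]}: π^{-1}(V) = {O, S} ∉ τ ✗.
  V = {[P]}: π^{-1}(V) = {P} ∉ τ ✗.
  V = {[O=S], [P]}: π^{-1}(V) = {O, P, S} ∉ τ ✗.
  V = {[Q]}: π^{-1}(V) = {Q} ∉ τ ✗.
  V = {[O=S], [Q]}: π^{-1}(V) = {O, Q, S} ∉ τ ✗.
  V = {[P], [Q]}: π^{-1}(V) = {P, Q} ∈ τ ✓.
  V = {[O=S], [P], [Q]}: π^{-1}(V) = {O, P, Q, S} ∈ τ ✓.
  V = {[R]}: π^{-1}(V) = {R} ∉ τ ✗.
  V = {[O=S], [R]}: π^{-1}(V) = {O, R, S} ∉ τ ✗.
  V = {[P], [R]}: π^{-1}(V) = {P, R} ∉ τ ✗.
  V = {[O=S], [P], [R]}: π^{-1}(V) = {O, P, R, S} ∉ τ ✗.
  V = {[Q], [R]}: π^{-1}(V) = {Q, R} ∉ τ ✗.
  V = {[O=S], [Q], [R]}: π^{-1}(V) = {O, Q, R, S} ∉ τ ✗.
  V = {[P], [Q], [R]}: π^{-1}(V) = {P, Q, R} ∉ τ ✗.
  V = {[O=S], [P], [Q], [R]}: π^{-1}(V) = {O, P, Q, R, S} ∈ τ ✓.
Open sets in the quotient: τ_Q = {{}, {[P], [Q]}, {[O=S], [P], [Q]}, {[O=S], [P], [Q], [R]}} (4 elements).


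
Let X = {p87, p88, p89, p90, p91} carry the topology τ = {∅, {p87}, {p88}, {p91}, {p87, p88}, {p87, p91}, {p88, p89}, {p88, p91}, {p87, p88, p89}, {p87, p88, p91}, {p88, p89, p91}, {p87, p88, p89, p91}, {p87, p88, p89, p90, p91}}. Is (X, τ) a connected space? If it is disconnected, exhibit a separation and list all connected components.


(X, τ) is connected.

Find clopen sets (U ∈ τ with X ∖ U ∈ τ):
  U = ∅, X ∖ U = {p87, p88, p89, p90, p91} — both open, so U is clopen.
  U = {p87, p88, p89, p90, p91}, X ∖ U = ∅ — both open, so U is clopen.
Only trivial clopens (∅ and X) exist, so (X, τ) is connected.
Compute connected components by grouping points that agree on all clopens:
  component: {p87, p88, p89, p90, p91}


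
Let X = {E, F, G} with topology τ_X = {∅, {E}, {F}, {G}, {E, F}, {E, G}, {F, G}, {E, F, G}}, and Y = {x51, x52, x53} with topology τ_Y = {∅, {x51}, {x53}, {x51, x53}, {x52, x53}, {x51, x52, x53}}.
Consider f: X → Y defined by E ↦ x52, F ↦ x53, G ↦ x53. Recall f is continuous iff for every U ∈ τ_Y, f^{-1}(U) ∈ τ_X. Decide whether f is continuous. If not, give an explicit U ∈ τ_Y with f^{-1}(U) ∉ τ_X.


f IS continuous.

Compute f^{-1}(U) for each U ∈ τ_Y:
  U = ∅: f^{-1}(U) = ∅ ∈ τ_X ✓.
  U = {x51}: f^{-1}(U) = ∅ ∈ τ_X ✓.
  U = {x53}: f^{-1}(U) = {F, G} ∈ τ_X ✓.
  U = {x51, x53}: f^{-1}(U) = {F, G} ∈ τ_X ✓.
  U = {x52, x53}: f^{-1}(U) = {E, F, G} ∈ τ_X ✓.
  U = {x51, x52, x53}: f^{-1}(U) = {E, F, G} ∈ τ_X ✓.
Every preimage lies in τ_X, so f IS continuous.


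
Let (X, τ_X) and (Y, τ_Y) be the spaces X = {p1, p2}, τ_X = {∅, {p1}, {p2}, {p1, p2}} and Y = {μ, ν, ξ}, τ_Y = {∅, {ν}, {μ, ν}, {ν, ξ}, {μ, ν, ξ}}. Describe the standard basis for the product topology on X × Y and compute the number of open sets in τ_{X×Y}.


Basis B = {∅ × ∅, {p1} × {ν}, {p2} × {ν}, {p1} × {μ, ν}, {p1} × {ν, ξ}, {p1, p2} × {ν}, {p2} × {μ, ν}, {p2} × {ν, ξ}, {p1} × {μ, ν, ξ}, {p2} × {μ, ν, ξ}, {p1, p2} × {μ, ν}, {p1, p2} × {ν, ξ}, {p1, p2} × {μ, ν, ξ}}; |τ_{X×Y}| = 25.

Enumerate products U × V with U ∈ τ_X, V ∈ τ_Y (deduplicated):
  ∅ × ∅ = {} (∅)
  {p1} × {ν} = {(p1,ν)}
  {p2} × {ν} = {(p2,ν)}
  {p1} × {μ, ν} = {(p1,μ), (p1,ν)}
  {p1} × {ν, ξ} = {(p1,ν), (p1,ξ)}
  {p1, p2} × {ν} = {(p1,ν), (p2,ν)}
  {p2} × {μ, ν} = {(p2,μ), (p2,ν)}
  {p2} × {ν, ξ} = {(p2,ν), (p2,ξ)}
  {p1} × {μ, ν, ξ} = {(p1,μ), (p1,ν), (p1,ξ)}
  {p2} × {μ, ν, ξ} = {(p2,μ), (p2,ν), (p2,ξ)}
  {p1, p2} × {μ, ν} = {(p1,μ), (p1,ν), (p2,μ), (p2,ν)}
  {p1, p2} × {ν, ξ} = {(p1,ν), (p1,ξ), (p2,ν), (p2,ξ)}
  {p1, p2} × {μ, ν, ξ} = {(p1,μ), (p1,ν), (p1,ξ), (p2,μ), (p2,ν), (p2,ξ)}
These 13 distinct sets form the basis B.
Close under arbitrary unions to get τ_{X×Y}; counting gives |τ_{X×Y}| = 25.


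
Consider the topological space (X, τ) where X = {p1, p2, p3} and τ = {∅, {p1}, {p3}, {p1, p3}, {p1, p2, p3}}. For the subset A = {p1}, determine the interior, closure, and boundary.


int(A) = {p1}, cl(A) = {p1, p2}, ∂A = {p2}.

Closed sets in (X, τ) are complements of opens:
  closed(X, τ) = {∅, {p2}, {p1, p2}, {p2, p3}, {p1, p2, p3}}.
int(A) = ⋃ {U ∈ τ : U ⊆ A}. Opens contained in A: ∅, {p1}.
Taking the union of these: int(A) = {p1}.
cl(A) = ⋂ {C closed : A ⊆ C}. Closed sets containing A: {p1, p2}, {p1, p2, p3}.
Intersecting these: cl(A) = {p1, p2}.
∂A = cl(A) ∖ int(A) = {p1, p2} ∖ {p1} = {p2}.


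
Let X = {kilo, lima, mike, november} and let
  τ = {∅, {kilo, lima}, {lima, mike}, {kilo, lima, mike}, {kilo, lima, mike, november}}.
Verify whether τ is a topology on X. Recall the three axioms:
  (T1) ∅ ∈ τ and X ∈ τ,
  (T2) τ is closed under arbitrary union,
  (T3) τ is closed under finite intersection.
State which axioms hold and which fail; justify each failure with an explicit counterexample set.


τ is NOT a topology on X.

Axiom (T1): ∅ ∈ τ? Yes; X ∈ τ? Yes.
Axiom (T2/T3): check pairwise unions and intersections of members of τ.
Counterexample for (T3): {kilo, lima} ∩ {lima, mike} = {lima} ∉ τ. Therefore τ is NOT a topology.


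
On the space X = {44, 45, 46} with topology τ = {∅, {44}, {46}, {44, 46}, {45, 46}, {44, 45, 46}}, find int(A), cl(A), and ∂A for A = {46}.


int(A) = {46}, cl(A) = {45, 46}, ∂A = {45}.

Closed sets in (X, τ) are complements of opens:
  closed(X, τ) = {∅, {44}, {45}, {44, 45}, {45, 46}, {44, 45, 46}}.
int(A) = ⋃ {U ∈ τ : U ⊆ A}. Opens contained in A: ∅, {46}.
Taking the union of these: int(A) = {46}.
cl(A) = ⋂ {C closed : A ⊆ C}. Closed sets containing A: {45, 46}, {44, 45, 46}.
Intersecting these: cl(A) = {45, 46}.
∂A = cl(A) ∖ int(A) = {45, 46} ∖ {46} = {45}.


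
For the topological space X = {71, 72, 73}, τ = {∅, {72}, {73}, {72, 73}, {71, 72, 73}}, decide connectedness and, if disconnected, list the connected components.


(X, τ) is connected.

Find clopen sets (U ∈ τ with X ∖ U ∈ τ):
  U = ∅, X ∖ U = {71, 72, 73} — both open, so U is clopen.
  U = {71, 72, 73}, X ∖ U = ∅ — both open, so U is clopen.
Only trivial clopens (∅ and X) exist, so (X, τ) is connected.
Compute connected components by grouping points that agree on all clopens:
  component: {71, 72, 73}


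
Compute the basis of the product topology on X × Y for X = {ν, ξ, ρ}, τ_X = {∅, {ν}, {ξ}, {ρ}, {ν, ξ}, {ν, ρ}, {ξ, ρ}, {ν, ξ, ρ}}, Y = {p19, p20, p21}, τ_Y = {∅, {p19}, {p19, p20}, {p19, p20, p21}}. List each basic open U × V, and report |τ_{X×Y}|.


Basis B = {∅ × ∅, {ν} × {p19}, {ξ} × {p19}, {ρ} × {p19}, {ν} × {p19, p20}, {ν, ξ} × {p19}, {ν, ρ} × {p19}, {ξ} × {p19, p20}, {ξ, ρ} × {p19}, {ρ} × {p19, p20}, {ν} × {p19, p20, p21}, {ν, ξ, ρ} × {p19}, {ξ} × {p19, p20, p21}, {ρ} × {p19, p20, p21}, {ν, ξ} × {p19, p20}, {ν, ρ} × {p19, p20}, {ξ, ρ} × {p19, p20}, {ν, ξ} × {p19, p20, p21}, {ν, ρ} × {p19, p20, p21}, {ν, ξ, ρ} × {p19, p20}, {ξ, ρ} × {p19, p20, p21}, {ν, ξ, ρ} × {p19, p20, p21}}; |τ_{X×Y}| = 64.

Enumerate products U × V with U ∈ τ_X, V ∈ τ_Y (deduplicated):
  ∅ × ∅ = {} (∅)
  {ν} × {p19} = {(ν,p19)}
  {ξ} × {p19} = {(ξ,p19)}
  {ρ} × {p19} = {(ρ,p19)}
  {ν} × {p19, p20} = {(ν,p19), (ν,p20)}
  {ν, ξ} × {p19} = {(ν,p19), (ξ,p19)}
  {ν, ρ} × {p19} = {(ν,p19), (ρ,p19)}
  {ξ} × {p19, p20} = {(ξ,p19), (ξ,p20)}
  {ξ, ρ} × {p19} = {(ξ,p19), (ρ,p19)}
  {ρ} × {p19, p20} = {(ρ,p19), (ρ,p20)}
  {ν} × {p19, p20, p21} = {(ν,p19), (ν,p20), (ν,p21)}
  {ν, ξ, ρ} × {p19} = {(ν,p19), (ξ,p19), (ρ,p19)}
  {ξ} × {p19, p20, p21} = {(ξ,p19), (ξ,p20), (ξ,p21)}
  {ρ} × {p19, p20, p21} = {(ρ,p19), (ρ,p20), (ρ,p21)}
  {ν, ξ} × {p19, p20} = {(ν,p19), (ν,p20), (ξ,p19), (ξ,p20)}
  {ν, ρ} × {p19, p20} = {(ν,p19), (ν,p20), (ρ,p19), (ρ,p20)}
  {ξ, ρ} × {p19, p20} = {(ξ,p19), (ξ,p20), (ρ,p19), (ρ,p20)}
  {ν, ξ} × {p19, p20, p21} = {(ν,p19), (ν,p20), (ν,p21), (ξ,p19), (ξ,p20), (ξ,p21)}
  {ν, ρ} × {p19, p20, p21} = {(ν,p19), (ν,p20), (ν,p21), (ρ,p19), (ρ,p20), (ρ,p21)}
  {ν, ξ, ρ} × {p19, p20} = {(ν,p19), (ν,p20), (ξ,p19), (ξ,p20), (ρ,p19), (ρ,p20)}
  {ξ, ρ} × {p19, p20, p21} = {(ξ,p19), (ξ,p20), (ξ,p21), (ρ,p19), (ρ,p20), (ρ,p21)}
  {ν, ξ, ρ} × {p19, p20, p21} = {(ν,p19), (ν,p20), (ν,p21), (ξ,p19), (ξ,p20), (ξ,p21), (ρ,p19), (ρ,p20), (ρ,p21)}
These 22 distinct sets form the basis B.
Close under arbitrary unions to get τ_{X×Y}; counting gives |τ_{X×Y}| = 64.


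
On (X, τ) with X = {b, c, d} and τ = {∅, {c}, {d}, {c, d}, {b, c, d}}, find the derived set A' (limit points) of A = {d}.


A' = {b}

For each x ∈ X, list the open sets U ∈ τ with x ∈ U, then check whether U ∩ (A ∖ {x}) ≠ ∅ for every such U.
  x = b: opens ∋ x are {b, c, d}; each meets A ∖ {b}, so x IS a limit point.
  x = c: open {c} ∋ x has {c} ∩ (A ∖ {c}) = ∅, so x is NOT a limit point.
  x = d: open {d} ∋ x has {d} ∩ (A ∖ {d}) = ∅, so x is NOT a limit point.
Collecting: A' = {b}.


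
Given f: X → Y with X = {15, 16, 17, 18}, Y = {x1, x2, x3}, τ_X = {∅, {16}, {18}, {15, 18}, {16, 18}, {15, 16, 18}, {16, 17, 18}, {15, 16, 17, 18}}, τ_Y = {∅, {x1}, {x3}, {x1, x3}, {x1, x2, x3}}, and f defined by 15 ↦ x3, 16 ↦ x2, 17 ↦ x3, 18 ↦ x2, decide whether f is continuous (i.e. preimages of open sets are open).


f is NOT continuous.

Compute f^{-1}(U) for each U ∈ τ_Y:
  U = ∅: f^{-1}(U) = ∅ ∈ τ_X ✓.
  U = {x1}: f^{-1}(U) = ∅ ∈ τ_X ✓.
  U = {x3}: f^{-1}(U) = {15, 17} ∉ τ_X ✗.
  U = {x1, x3}: f^{-1}(U) = {15, 17} ∉ τ_X ✗.
  U = {x1, x2, x3}: f^{-1}(U) = {15, 16, 17, 18} ∈ τ_X ✓.
Found U = {x3} with f^{-1}(U) = {15, 17} not in τ_X. Therefore f is NOT continuous.


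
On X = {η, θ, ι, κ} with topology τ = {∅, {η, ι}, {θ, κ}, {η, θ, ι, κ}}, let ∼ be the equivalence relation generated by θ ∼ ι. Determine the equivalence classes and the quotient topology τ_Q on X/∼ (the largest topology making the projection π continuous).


X/∼ = {[η], [θ=ι], [κ]}; |τ_Q| = 2.

Equivalence classes: [η], [θ=ι], [κ].
Quotient map π: X → X/∼ sends η ↦ [η], θ ↦ [θ=ι], ι ↦ [θ=ι], κ ↦ [κ].
For each subset V ⊆ X/∼, compute π^{-1}(V) ⊆ X and check whether π^{-1}(V) ∈ τ. V is open in τ_Q iff π^{-1}(V) ∈ τ.
  V = {}: π^{-1}(V) = ∅ ∈ τ ✓.
  V = {[η]}: π^{-1}(V) = {η} ∉ τ ✗.
  V = {[θ=ι]}: π^{-1}(V) = {θ, ι} ∉ τ ✗.
  V = {[η], [θ=ι]}: π^{-1}(V) = {η, θ, ι} ∉ τ ✗.
  V = {[κ]}: π^{-1}(V) = {κ} ∉ τ ✗.
  V = {[η], [κ]}: π^{-1}(V) = {η, κ} ∉ τ ✗.
  V = {[θ=ι], [κ]}: π^{-1}(V) = {θ, ι, κ} ∉ τ ✗.
  V = {[η], [θ=ι], [κ]}: π^{-1}(V) = {η, θ, ι, κ} ∈ τ ✓.
Open sets in the quotient: τ_Q = {{}, {[η], [θ=ι], [κ]}} (2 elements).


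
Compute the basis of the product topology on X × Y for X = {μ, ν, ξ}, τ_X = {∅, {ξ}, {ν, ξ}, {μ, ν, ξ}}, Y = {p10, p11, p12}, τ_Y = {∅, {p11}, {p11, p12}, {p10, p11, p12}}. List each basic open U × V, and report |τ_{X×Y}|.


Basis B = {∅ × ∅, {ξ} × {p11}, {ν, ξ} × {p11}, {ξ} × {p11, p12}, {μ, ν, ξ} × {p11}, {ξ} × {p10, p11, p12}, {ν, ξ} × {p11, p12}, {μ, ν, ξ} × {p11, p12}, {ν, ξ} × {p10, p11, p12}, {μ, ν, ξ} × {p10, p11, p12}}; |τ_{X×Y}| = 20.

Enumerate products U × V with U ∈ τ_X, V ∈ τ_Y (deduplicated):
  ∅ × ∅ = {} (∅)
  {ξ} × {p11} = {(ξ,p11)}
  {ν, ξ} × {p11} = {(ν,p11), (ξ,p11)}
  {ξ} × {p11, p12} = {(ξ,p11), (ξ,p12)}
  {μ, ν, ξ} × {p11} = {(μ,p11), (ν,p11), (ξ,p11)}
  {ξ} × {p10, p11, p12} = {(ξ,p10), (ξ,p11), (ξ,p12)}
  {ν, ξ} × {p11, p12} = {(ν,p11), (ν,p12), (ξ,p11), (ξ,p12)}
  {μ, ν, ξ} × {p11, p12} = {(μ,p11), (μ,p12), (ν,p11), (ν,p12), (ξ,p11), (ξ,p12)}
  {ν, ξ} × {p10, p11, p12} = {(ν,p10), (ν,p11), (ν,p12), (ξ,p10), (ξ,p11), (ξ,p12)}
  {μ, ν, ξ} × {p10, p11, p12} = {(μ,p10), (μ,p11), (μ,p12), (ν,p10), (ν,p11), (ν,p12), (ξ,p10), (ξ,p11), (ξ,p12)}
These 10 distinct sets form the basis B.
Close under arbitrary unions to get τ_{X×Y}; counting gives |τ_{X×Y}| = 20.


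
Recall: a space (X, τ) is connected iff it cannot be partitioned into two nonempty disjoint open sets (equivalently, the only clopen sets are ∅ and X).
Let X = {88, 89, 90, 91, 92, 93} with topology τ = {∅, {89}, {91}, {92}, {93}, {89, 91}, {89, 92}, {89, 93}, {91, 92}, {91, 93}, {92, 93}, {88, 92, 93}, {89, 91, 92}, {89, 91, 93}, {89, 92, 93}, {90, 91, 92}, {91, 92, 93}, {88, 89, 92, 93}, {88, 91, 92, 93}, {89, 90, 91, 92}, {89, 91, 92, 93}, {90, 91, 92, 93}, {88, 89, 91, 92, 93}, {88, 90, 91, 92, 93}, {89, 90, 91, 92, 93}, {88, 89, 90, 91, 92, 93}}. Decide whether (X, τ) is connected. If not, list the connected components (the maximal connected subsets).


(X, τ) is disconnected; components = [{89}, {88, 90, 91, 92, 93}].

Find clopen sets (U ∈ τ with X ∖ U ∈ τ):
  U = ∅, X ∖ U = {88, 89, 90, 91, 92, 93} — both open, so U is clopen.
  U = {89}, X ∖ U = {88, 90, 91, 92, 93} — both open, so U is clopen.
  U = {88, 90, 91, 92, 93}, X ∖ U = {89} — both open, so U is clopen.
  U = {88, 89, 90, 91, 92, 93}, X ∖ U = ∅ — both open, so U is clopen.
Nontrivial clopen(s) exist: e.g. {89}. So (X, τ) is disconnected.
Compute connected components by grouping points that agree on all clopens:
  component: {89}
  component: {88, 90, 91, 92, 93}


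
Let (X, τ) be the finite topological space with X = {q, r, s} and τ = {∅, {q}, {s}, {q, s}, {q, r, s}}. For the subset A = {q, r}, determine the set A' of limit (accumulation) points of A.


A' = {r}

For each x ∈ X, list the open sets U ∈ τ with x ∈ U, then check whether U ∩ (A ∖ {x}) ≠ ∅ for every such U.
  x = q: open {q} ∋ x has {q} ∩ (A ∖ {q}) = ∅, so x is NOT a limit point.
  x = r: opens ∋ x are {q, r, s}; each meets A ∖ {r}, so x IS a limit point.
  x = s: open {s} ∋ x has {s} ∩ (A ∖ {s}) = ∅, so x is NOT a limit point.
Collecting: A' = {r}.


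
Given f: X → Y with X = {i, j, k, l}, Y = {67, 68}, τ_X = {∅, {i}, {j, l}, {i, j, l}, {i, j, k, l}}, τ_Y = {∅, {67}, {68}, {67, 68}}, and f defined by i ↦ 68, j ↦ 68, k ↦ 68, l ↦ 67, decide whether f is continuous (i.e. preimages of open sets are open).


f is NOT continuous.

Compute f^{-1}(U) for each U ∈ τ_Y:
  U = ∅: f^{-1}(U) = ∅ ∈ τ_X ✓.
  U = {67}: f^{-1}(U) = {l} ∉ τ_X ✗.
  U = {68}: f^{-1}(U) = {i, j, k} ∉ τ_X ✗.
  U = {67, 68}: f^{-1}(U) = {i, j, k, l} ∈ τ_X ✓.
Found U = {67} with f^{-1}(U) = {l} not in τ_X. Therefore f is NOT continuous.


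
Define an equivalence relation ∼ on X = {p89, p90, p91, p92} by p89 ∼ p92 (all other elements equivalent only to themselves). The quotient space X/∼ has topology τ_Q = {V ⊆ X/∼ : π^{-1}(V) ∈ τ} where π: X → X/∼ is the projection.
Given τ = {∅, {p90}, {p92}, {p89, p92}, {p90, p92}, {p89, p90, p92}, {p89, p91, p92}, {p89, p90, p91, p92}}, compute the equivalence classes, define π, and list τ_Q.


X/∼ = {[p89=p92], [p90], [p91]}; |τ_Q| = 6.

Equivalence classes: [p89=p92], [p90], [p91].
Quotient map π: X → X/∼ sends p89 ↦ [p89=p92], p90 ↦ [p90], p91 ↦ [p91], p92 ↦ [p89=p92].
For each subset V ⊆ X/∼, compute π^{-1}(V) ⊆ X and check whether π^{-1}(V) ∈ τ. V is open in τ_Q iff π^{-1}(V) ∈ τ.
  V = {}: π^{-1}(V) = ∅ ∈ τ ✓.
  V = {[p89=p92]}: π^{-1}(V) = {p89, p92} ∈ τ ✓.
  V = {[p90]}: π^{-1}(V) = {p90} ∈ τ ✓.
  V = {[p89=p92], [p90]}: π^{-1}(V) = {p89, p90, p92} ∈ τ ✓.
  V = {[p91]}: π^{-1}(V) = {p91} ∉ τ ✗.
  V = {[p89=p92], [p91]}: π^{-1}(V) = {p89, p91, p92} ∈ τ ✓.
  V = {[p90], [p91]}: π^{-1}(V) = {p90, p91} ∉ τ ✗.
  V = {[p89=p92], [p90], [p91]}: π^{-1}(V) = {p89, p90, p91, p92} ∈ τ ✓.
Open sets in the quotient: τ_Q = {{}, {[p89=p92]}, {[p90]}, {[p89=p92], [p90]}, {[p89=p92], [p91]}, {[p89=p92], [p90], [p91]}} (6 elements).


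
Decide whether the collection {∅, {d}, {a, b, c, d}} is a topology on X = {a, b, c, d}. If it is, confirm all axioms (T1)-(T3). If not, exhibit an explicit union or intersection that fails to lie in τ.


τ IS a topology on X.

Axiom (T1): ∅ ∈ τ? Yes; X ∈ τ? Yes.
Axiom (T2/T3): check pairwise unions and intersections of members of τ.
All pairwise intersections and unions checked — each lies in τ. Therefore τ satisfies (T1), (T2), (T3): it IS a topology on X.


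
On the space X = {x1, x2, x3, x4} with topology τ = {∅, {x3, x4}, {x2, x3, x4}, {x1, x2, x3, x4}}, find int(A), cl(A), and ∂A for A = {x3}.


int(A) = ∅, cl(A) = {x1, x2, x3, x4}, ∂A = {x1, x2, x3, x4}.

Closed sets in (X, τ) are complements of opens:
  closed(X, τ) = {∅, {x1}, {x1, x2}, {x1, x2, x3, x4}}.
int(A) = ⋃ {U ∈ τ : U ⊆ A}. Opens contained in A: ∅.
Taking the union of these: int(A) = ∅.
cl(A) = ⋂ {C closed : A ⊆ C}. Closed sets containing A: {x1, x2, x3, x4}.
Intersecting these: cl(A) = {x1, x2, x3, x4}.
∂A = cl(A) ∖ int(A) = {x1, x2, x3, x4} ∖ ∅ = {x1, x2, x3, x4}.


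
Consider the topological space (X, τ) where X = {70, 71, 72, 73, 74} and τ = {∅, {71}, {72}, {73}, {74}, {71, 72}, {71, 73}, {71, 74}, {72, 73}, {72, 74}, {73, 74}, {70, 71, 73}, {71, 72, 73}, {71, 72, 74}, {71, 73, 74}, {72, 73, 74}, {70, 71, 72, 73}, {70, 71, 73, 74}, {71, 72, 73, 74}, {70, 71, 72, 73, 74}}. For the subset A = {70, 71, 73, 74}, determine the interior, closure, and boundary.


int(A) = {70, 71, 73, 74}, cl(A) = {70, 71, 73, 74}, ∂A = ∅.

Closed sets in (X, τ) are complements of opens:
  closed(X, τ) = {∅, {70}, {72}, {74}, {70, 71}, {70, 72}, {70, 73}, {70, 74}, {72, 74}, {70, 71, 72}, {70, 71, 73}, {70, 71, 74}, {70, 72, 73}, {70, 72, 74}, {70, 73, 74}, {70, 71, 72, 73}, {70, 71, 72, 74}, {70, 71, 73, 74}, {70, 72, 73, 74}, {70, 71, 72, 73, 74}}.
int(A) = ⋃ {U ∈ τ : U ⊆ A}. Opens contained in A: ∅, {71}, {73}, {74}, {71, 73}, {71, 74}, {73, 74}, {70, 71, 73}, {71, 73, 74}, {70, 71, 73, 74}.
Taking the union of these: int(A) = {70, 71, 73, 74}.
cl(A) = ⋂ {C closed : A ⊆ C}. Closed sets containing A: {70, 71, 73, 74}, {70, 71, 72, 73, 74}.
Intersecting these: cl(A) = {70, 71, 73, 74}.
∂A = cl(A) ∖ int(A) = {70, 71, 73, 74} ∖ {70, 71, 73, 74} = ∅.


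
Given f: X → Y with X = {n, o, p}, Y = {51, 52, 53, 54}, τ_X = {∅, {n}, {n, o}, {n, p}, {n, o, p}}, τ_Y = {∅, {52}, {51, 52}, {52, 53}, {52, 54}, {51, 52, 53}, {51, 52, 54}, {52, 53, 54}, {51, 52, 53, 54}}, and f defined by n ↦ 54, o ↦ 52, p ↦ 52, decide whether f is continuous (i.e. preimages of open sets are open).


f is NOT continuous.

Compute f^{-1}(U) for each U ∈ τ_Y:
  U = ∅: f^{-1}(U) = ∅ ∈ τ_X ✓.
  U = {52}: f^{-1}(U) = {o, p} ∉ τ_X ✗.
  U = {51, 52}: f^{-1}(U) = {o, p} ∉ τ_X ✗.
  U = {52, 53}: f^{-1}(U) = {o, p} ∉ τ_X ✗.
  U = {52, 54}: f^{-1}(U) = {n, o, p} ∈ τ_X ✓.
  U = {51, 52, 53}: f^{-1}(U) = {o, p} ∉ τ_X ✗.
  U = {51, 52, 54}: f^{-1}(U) = {n, o, p} ∈ τ_X ✓.
  U = {52, 53, 54}: f^{-1}(U) = {n, o, p} ∈ τ_X ✓.
  U = {51, 52, 53, 54}: f^{-1}(U) = {n, o, p} ∈ τ_X ✓.
Found U = {52} with f^{-1}(U) = {o, p} not in τ_X. Therefore f is NOT continuous.


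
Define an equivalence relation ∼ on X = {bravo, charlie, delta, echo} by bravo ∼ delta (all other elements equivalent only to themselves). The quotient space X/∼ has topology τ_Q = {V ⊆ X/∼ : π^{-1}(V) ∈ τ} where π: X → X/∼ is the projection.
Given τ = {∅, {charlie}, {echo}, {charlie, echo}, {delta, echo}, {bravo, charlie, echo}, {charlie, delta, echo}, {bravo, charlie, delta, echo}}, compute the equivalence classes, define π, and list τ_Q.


X/∼ = {[bravo=delta], [charlie], [echo]}; |τ_Q| = 5.

Equivalence classes: [bravo=delta], [charlie], [echo].
Quotient map π: X → X/∼ sends bravo ↦ [bravo=delta], charlie ↦ [charlie], delta ↦ [bravo=delta], echo ↦ [echo].
For each subset V ⊆ X/∼, compute π^{-1}(V) ⊆ X and check whether π^{-1}(V) ∈ τ. V is open in τ_Q iff π^{-1}(V) ∈ τ.
  V = {}: π^{-1}(V) = ∅ ∈ τ ✓.
  V = {[bravo=delta]}: π^{-1}(V) = {bravo, delta} ∉ τ ✗.
  V = {[charlie]}: π^{-1}(V) = {charlie} ∈ τ ✓.
  V = {[bravo=delta], [charlie]}: π^{-1}(V) = {bravo, charlie, delta} ∉ τ ✗.
  V = {[echo]}: π^{-1}(V) = {echo} ∈ τ ✓.
  V = {[bravo=delta], [echo]}: π^{-1}(V) = {bravo, delta, echo} ∉ τ ✗.
  V = {[charlie], [echo]}: π^{-1}(V) = {charlie, echo} ∈ τ ✓.
  V = {[bravo=delta], [charlie], [echo]}: π^{-1}(V) = {bravo, charlie, delta, echo} ∈ τ ✓.
Open sets in the quotient: τ_Q = {{}, {[charlie]}, {[echo]}, {[charlie], [echo]}, {[bravo=delta], [charlie], [echo]}} (5 elements).


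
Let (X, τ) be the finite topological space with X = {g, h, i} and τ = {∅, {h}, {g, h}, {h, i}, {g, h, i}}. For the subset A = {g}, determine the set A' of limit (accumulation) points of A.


A' = ∅

For each x ∈ X, list the open sets U ∈ τ with x ∈ U, then check whether U ∩ (A ∖ {x}) ≠ ∅ for every such U.
  x = g: open {g, h} ∋ x has {g, h} ∩ (A ∖ {g}) = ∅, so x is NOT a limit point.
  x = h: open {h} ∋ x has {h} ∩ (A ∖ {h}) = ∅, so x is NOT a limit point.
  x = i: open {h, i} ∋ x has {h, i} ∩ (A ∖ {i}) = ∅, so x is NOT a limit point.
Collecting: A' = ∅.


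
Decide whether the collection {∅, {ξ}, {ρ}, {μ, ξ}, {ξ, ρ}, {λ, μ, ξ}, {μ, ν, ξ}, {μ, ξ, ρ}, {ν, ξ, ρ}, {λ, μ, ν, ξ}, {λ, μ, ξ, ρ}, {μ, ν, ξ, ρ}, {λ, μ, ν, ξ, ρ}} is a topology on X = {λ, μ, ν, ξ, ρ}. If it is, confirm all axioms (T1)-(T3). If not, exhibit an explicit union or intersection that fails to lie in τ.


τ is NOT a topology on X.

Axiom (T1): ∅ ∈ τ? Yes; X ∈ τ? Yes.
Axiom (T2/T3): check pairwise unions and intersections of members of τ.
Counterexample for (T3): {μ, ν, ξ} ∩ {ν, ξ, ρ} = {ν, ξ} ∉ τ. Therefore τ is NOT a topology.


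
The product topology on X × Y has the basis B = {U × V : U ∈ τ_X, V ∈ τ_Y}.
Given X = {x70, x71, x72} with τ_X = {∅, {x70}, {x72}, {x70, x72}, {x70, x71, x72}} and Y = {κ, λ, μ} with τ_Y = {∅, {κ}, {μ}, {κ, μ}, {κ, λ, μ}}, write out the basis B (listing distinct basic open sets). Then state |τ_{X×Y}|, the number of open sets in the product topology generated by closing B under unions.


Basis B = {∅ × ∅, {x70} × {κ}, {x70} × {μ}, {x72} × {κ}, {x72} × {μ}, {x70} × {κ, μ}, {x70, x72} × {κ}, {x70, x72} × {μ}, {x72} × {κ, μ}, {x70} × {κ, λ, μ}, {x70, x71, x72} × {κ}, {x70, x71, x72} × {μ}, {x72} × {κ, λ, μ}, {x70, x72} × {κ, μ}, {x70, x72} × {κ, λ, μ}, {x70, x71, x72} × {κ, μ}, {x70, x71, x72} × {κ, λ, μ}}; |τ_{X×Y}| = 48.

Enumerate products U × V with U ∈ τ_X, V ∈ τ_Y (deduplicated):
  ∅ × ∅ = {} (∅)
  {x70} × {κ} = {(x70,κ)}
  {x70} × {μ} = {(x70,μ)}
  {x72} × {κ} = {(x72,κ)}
  {x72} × {μ} = {(x72,μ)}
  {x70} × {κ, μ} = {(x70,κ), (x70,μ)}
  {x70, x72} × {κ} = {(x70,κ), (x72,κ)}
  {x70, x72} × {μ} = {(x70,μ), (x72,μ)}
  {x72} × {κ, μ} = {(x72,κ), (x72,μ)}
  {x70} × {κ, λ, μ} = {(x70,κ), (x70,λ), (x70,μ)}
  {x70, x71, x72} × {κ} = {(x70,κ), (x71,κ), (x72,κ)}
  {x70, x71, x72} × {μ} = {(x70,μ), (x71,μ), (x72,μ)}
  {x72} × {κ, λ, μ} = {(x72,κ), (x72,λ), (x72,μ)}
  {x70, x72} × {κ, μ} = {(x70,κ), (x70,μ), (x72,κ), (x72,μ)}
  {x70, x72} × {κ, λ, μ} = {(x70,κ), (x70,λ), (x70,μ), (x72,κ), (x72,λ), (x72,μ)}
  {x70, x71, x72} × {κ, μ} = {(x70,κ), (x70,μ), (x71,κ), (x71,μ), (x72,κ), (x72,μ)}
  {x70, x71, x72} × {κ, λ, μ} = {(x70,κ), (x70,λ), (x70,μ), (x71,κ), (x71,λ), (x71,μ), (x72,κ), (x72,λ), (x72,μ)}
These 17 distinct sets form the basis B.
Close under arbitrary unions to get τ_{X×Y}; counting gives |τ_{X×Y}| = 48.
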